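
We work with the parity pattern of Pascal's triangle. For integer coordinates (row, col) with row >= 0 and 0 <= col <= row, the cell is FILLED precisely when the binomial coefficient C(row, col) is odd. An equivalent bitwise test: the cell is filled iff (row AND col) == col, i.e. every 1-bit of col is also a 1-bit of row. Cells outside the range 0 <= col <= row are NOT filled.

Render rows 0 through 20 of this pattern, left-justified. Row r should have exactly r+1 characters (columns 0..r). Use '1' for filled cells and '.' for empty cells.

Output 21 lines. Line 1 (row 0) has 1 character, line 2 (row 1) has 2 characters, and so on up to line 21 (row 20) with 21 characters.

r0=0: 1
r1=1: 11
r2=10: 1.1
r3=11: 1111
r4=100: 1...1
r5=101: 11..11
r6=110: 1.1.1.1
r7=111: 11111111
r8=1000: 1.......1
r9=1001: 11......11
r10=1010: 1.1.....1.1
r11=1011: 1111....1111
r12=1100: 1...1...1...1
r13=1101: 11..11..11..11
r14=1110: 1.1.1.1.1.1.1.1
r15=1111: 1111111111111111
r16=10000: 1...............1
r17=10001: 11..............11
r18=10010: 1.1.............1.1
r19=10011: 1111............1111
r20=10100: 1...1...........1...1

Answer: 1
11
1.1
1111
1...1
11..11
1.1.1.1
11111111
1.......1
11......11
1.1.....1.1
1111....1111
1...1...1...1
11..11..11..11
1.1.1.1.1.1.1.1
1111111111111111
1...............1
11..............11
1.1.............1.1
1111............1111
1...1...........1...1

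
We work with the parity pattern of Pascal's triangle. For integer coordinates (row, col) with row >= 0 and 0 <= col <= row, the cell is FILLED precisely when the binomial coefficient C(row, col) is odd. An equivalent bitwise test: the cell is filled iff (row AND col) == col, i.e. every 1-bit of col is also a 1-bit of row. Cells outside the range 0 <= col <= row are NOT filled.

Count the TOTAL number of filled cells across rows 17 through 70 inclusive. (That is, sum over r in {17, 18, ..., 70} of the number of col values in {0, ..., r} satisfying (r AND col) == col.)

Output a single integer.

r17=10001 pc2: +4 =4
r18=10010 pc2: +4 =8
r19=10011 pc3: +8 =16
r20=10100 pc2: +4 =20
r21=10101 pc3: +8 =28
r22=10110 pc3: +8 =36
r23=10111 pc4: +16 =52
r24=11000 pc2: +4 =56
r25=11001 pc3: +8 =64
r26=11010 pc3: +8 =72
r27=11011 pc4: +16 =88
r28=11100 pc3: +8 =96
r29=11101 pc4: +16 =112
r30=11110 pc4: +16 =128
r31=11111 pc5: +32 =160
r32=100000 pc1: +2 =162
r33=100001 pc2: +4 =166
r34=100010 pc2: +4 =170
r35=100011 pc3: +8 =178
r36=100100 pc2: +4 =182
r37=100101 pc3: +8 =190
r38=100110 pc3: +8 =198
r39=100111 pc4: +16 =214
r40=101000 pc2: +4 =218
r41=101001 pc3: +8 =226
r42=101010 pc3: +8 =234
r43=101011 pc4: +16 =250
r44=101100 pc3: +8 =258
r45=101101 pc4: +16 =274
r46=101110 pc4: +16 =290
r47=101111 pc5: +32 =322
r48=110000 pc2: +4 =326
r49=110001 pc3: +8 =334
r50=110010 pc3: +8 =342
r51=110011 pc4: +16 =358
r52=110100 pc3: +8 =366
r53=110101 pc4: +16 =382
r54=110110 pc4: +16 =398
r55=110111 pc5: +32 =430
r56=111000 pc3: +8 =438
r57=111001 pc4: +16 =454
r58=111010 pc4: +16 =470
r59=111011 pc5: +32 =502
r60=111100 pc4: +16 =518
r61=111101 pc5: +32 =550
r62=111110 pc5: +32 =582
r63=111111 pc6: +64 =646
r64=1000000 pc1: +2 =648
r65=1000001 pc2: +4 =652
r66=1000010 pc2: +4 =656
r67=1000011 pc3: +8 =664
r68=1000100 pc2: +4 =668
r69=1000101 pc3: +8 =676
r70=1000110 pc3: +8 =684

Answer: 684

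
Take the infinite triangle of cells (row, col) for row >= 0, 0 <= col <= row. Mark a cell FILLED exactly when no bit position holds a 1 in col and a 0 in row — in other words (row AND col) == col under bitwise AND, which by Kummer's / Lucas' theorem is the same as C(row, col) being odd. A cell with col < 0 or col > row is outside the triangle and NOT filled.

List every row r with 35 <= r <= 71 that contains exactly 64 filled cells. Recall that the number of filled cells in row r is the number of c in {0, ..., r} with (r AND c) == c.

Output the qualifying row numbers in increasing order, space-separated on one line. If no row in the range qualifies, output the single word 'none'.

Row r has 2^popcount(r) filled cells, so we need popcount(r) = log2(64) = 6.
Scan r = 35..71 and keep those with exactly 6 one-bits:
r=35=100011 popcount=3 -> skip
r=36=100100 popcount=2 -> skip
r=37=100101 popcount=3 -> skip
r=38=100110 popcount=3 -> skip
r=39=100111 popcount=4 -> skip
r=40=101000 popcount=2 -> skip
r=41=101001 popcount=3 -> skip
r=42=101010 popcount=3 -> skip
r=43=101011 popcount=4 -> skip
r=44=101100 popcount=3 -> skip
r=45=101101 popcount=4 -> skip
r=46=101110 popcount=4 -> skip
r=47=101111 popcount=5 -> skip
r=48=110000 popcount=2 -> skip
r=49=110001 popcount=3 -> skip
r=50=110010 popcount=3 -> skip
r=51=110011 popcount=4 -> skip
r=52=110100 popcount=3 -> skip
r=53=110101 popcount=4 -> skip
r=54=110110 popcount=4 -> skip
r=55=110111 popcount=5 -> skip
r=56=111000 popcount=3 -> skip
r=57=111001 popcount=4 -> skip
r=58=111010 popcount=4 -> skip
r=59=111011 popcount=5 -> skip
r=60=111100 popcount=4 -> skip
r=61=111101 popcount=5 -> skip
r=62=111110 popcount=5 -> skip
r=63=111111 popcount=6 -> KEEP
r=64=1000000 popcount=1 -> skip
r=65=1000001 popcount=2 -> skip
r=66=1000010 popcount=2 -> skip
r=67=1000011 popcount=3 -> skip
r=68=1000100 popcount=2 -> skip
r=69=1000101 popcount=3 -> skip
r=70=1000110 popcount=3 -> skip
r=71=1000111 popcount=4 -> skip
Kept rows: 63

Answer: 63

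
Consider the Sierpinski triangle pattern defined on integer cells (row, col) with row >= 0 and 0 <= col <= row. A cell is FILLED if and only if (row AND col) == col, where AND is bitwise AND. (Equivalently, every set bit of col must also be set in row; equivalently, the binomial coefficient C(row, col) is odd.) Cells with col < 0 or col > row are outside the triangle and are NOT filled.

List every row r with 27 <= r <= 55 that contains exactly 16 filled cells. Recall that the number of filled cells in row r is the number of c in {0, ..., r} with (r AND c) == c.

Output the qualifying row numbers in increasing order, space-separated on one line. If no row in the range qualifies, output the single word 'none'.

Row r has 2^popcount(r) filled cells, so we need popcount(r) = log2(16) = 4.
Scan r = 27..55 and keep those with exactly 4 one-bits:
r=27=11011 popcount=4 -> KEEP
r=28=11100 popcount=3 -> skip
r=29=11101 popcount=4 -> KEEP
r=30=11110 popcount=4 -> KEEP
r=31=11111 popcount=5 -> skip
r=32=100000 popcount=1 -> skip
r=33=100001 popcount=2 -> skip
r=34=100010 popcount=2 -> skip
r=35=100011 popcount=3 -> skip
r=36=100100 popcount=2 -> skip
r=37=100101 popcount=3 -> skip
r=38=100110 popcount=3 -> skip
r=39=100111 popcount=4 -> KEEP
r=40=101000 popcount=2 -> skip
r=41=101001 popcount=3 -> skip
r=42=101010 popcount=3 -> skip
r=43=101011 popcount=4 -> KEEP
r=44=101100 popcount=3 -> skip
r=45=101101 popcount=4 -> KEEP
r=46=101110 popcount=4 -> KEEP
r=47=101111 popcount=5 -> skip
r=48=110000 popcount=2 -> skip
r=49=110001 popcount=3 -> skip
r=50=110010 popcount=3 -> skip
r=51=110011 popcount=4 -> KEEP
r=52=110100 popcount=3 -> skip
r=53=110101 popcount=4 -> KEEP
r=54=110110 popcount=4 -> KEEP
r=55=110111 popcount=5 -> skip
Kept rows: 27 29 30 39 43 45 46 51 53 54

Answer: 27 29 30 39 43 45 46 51 53 54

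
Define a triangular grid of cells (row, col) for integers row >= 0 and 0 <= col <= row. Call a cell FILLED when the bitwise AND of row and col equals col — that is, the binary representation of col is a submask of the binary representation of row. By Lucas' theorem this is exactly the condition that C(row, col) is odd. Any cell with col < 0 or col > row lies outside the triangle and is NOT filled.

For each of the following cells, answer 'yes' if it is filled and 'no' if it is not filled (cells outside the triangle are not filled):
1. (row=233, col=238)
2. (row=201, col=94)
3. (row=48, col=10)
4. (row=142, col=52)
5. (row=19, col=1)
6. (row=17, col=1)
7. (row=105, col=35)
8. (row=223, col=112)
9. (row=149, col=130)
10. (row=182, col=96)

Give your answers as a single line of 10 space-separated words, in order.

(233,238): col outside [0, 233] -> not filled
(201,94): row=0b11001001, col=0b1011110, row AND col = 0b1001000 = 72; 72 != 94 -> empty
(48,10): row=0b110000, col=0b1010, row AND col = 0b0 = 0; 0 != 10 -> empty
(142,52): row=0b10001110, col=0b110100, row AND col = 0b100 = 4; 4 != 52 -> empty
(19,1): row=0b10011, col=0b1, row AND col = 0b1 = 1; 1 == 1 -> filled
(17,1): row=0b10001, col=0b1, row AND col = 0b1 = 1; 1 == 1 -> filled
(105,35): row=0b1101001, col=0b100011, row AND col = 0b100001 = 33; 33 != 35 -> empty
(223,112): row=0b11011111, col=0b1110000, row AND col = 0b1010000 = 80; 80 != 112 -> empty
(149,130): row=0b10010101, col=0b10000010, row AND col = 0b10000000 = 128; 128 != 130 -> empty
(182,96): row=0b10110110, col=0b1100000, row AND col = 0b100000 = 32; 32 != 96 -> empty

Answer: no no no no yes yes no no no no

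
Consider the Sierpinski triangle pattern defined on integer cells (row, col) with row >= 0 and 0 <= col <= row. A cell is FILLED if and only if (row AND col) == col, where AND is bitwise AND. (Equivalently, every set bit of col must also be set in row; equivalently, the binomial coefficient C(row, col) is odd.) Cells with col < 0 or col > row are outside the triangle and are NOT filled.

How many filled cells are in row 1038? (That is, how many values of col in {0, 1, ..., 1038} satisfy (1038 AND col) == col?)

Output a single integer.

1038 in binary = 10000001110
popcount(1038) = number of 1-bits in 10000001110 = 4
A col c satisfies (1038 AND c) == c iff every set bit of c is also set in 1038; each of the 4 set bits of 1038 can independently be on or off in c.
count = 2^4 = 16

Answer: 16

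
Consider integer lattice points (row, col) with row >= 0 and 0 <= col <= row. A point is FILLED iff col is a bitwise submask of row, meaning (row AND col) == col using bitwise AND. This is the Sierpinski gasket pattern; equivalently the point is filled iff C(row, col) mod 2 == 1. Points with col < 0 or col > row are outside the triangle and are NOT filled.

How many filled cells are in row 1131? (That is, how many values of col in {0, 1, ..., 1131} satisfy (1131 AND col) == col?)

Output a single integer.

1131 in binary = 10001101011
popcount(1131) = number of 1-bits in 10001101011 = 6
A col c satisfies (1131 AND c) == c iff every set bit of c is also set in 1131; each of the 6 set bits of 1131 can independently be on or off in c.
count = 2^6 = 64

Answer: 64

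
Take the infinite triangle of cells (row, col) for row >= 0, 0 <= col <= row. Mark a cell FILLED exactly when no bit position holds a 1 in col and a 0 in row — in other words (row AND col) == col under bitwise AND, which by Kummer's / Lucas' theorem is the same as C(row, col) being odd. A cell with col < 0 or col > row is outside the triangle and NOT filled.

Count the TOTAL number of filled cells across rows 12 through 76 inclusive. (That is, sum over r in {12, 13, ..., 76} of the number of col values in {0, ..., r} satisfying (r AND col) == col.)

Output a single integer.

Answer: 782

Derivation:
r12=1100 pc2: +4 =4
r13=1101 pc3: +8 =12
r14=1110 pc3: +8 =20
r15=1111 pc4: +16 =36
r16=10000 pc1: +2 =38
r17=10001 pc2: +4 =42
r18=10010 pc2: +4 =46
r19=10011 pc3: +8 =54
r20=10100 pc2: +4 =58
r21=10101 pc3: +8 =66
r22=10110 pc3: +8 =74
r23=10111 pc4: +16 =90
r24=11000 pc2: +4 =94
r25=11001 pc3: +8 =102
r26=11010 pc3: +8 =110
r27=11011 pc4: +16 =126
r28=11100 pc3: +8 =134
r29=11101 pc4: +16 =150
r30=11110 pc4: +16 =166
r31=11111 pc5: +32 =198
r32=100000 pc1: +2 =200
r33=100001 pc2: +4 =204
r34=100010 pc2: +4 =208
r35=100011 pc3: +8 =216
r36=100100 pc2: +4 =220
r37=100101 pc3: +8 =228
r38=100110 pc3: +8 =236
r39=100111 pc4: +16 =252
r40=101000 pc2: +4 =256
r41=101001 pc3: +8 =264
r42=101010 pc3: +8 =272
r43=101011 pc4: +16 =288
r44=101100 pc3: +8 =296
r45=101101 pc4: +16 =312
r46=101110 pc4: +16 =328
r47=101111 pc5: +32 =360
r48=110000 pc2: +4 =364
r49=110001 pc3: +8 =372
r50=110010 pc3: +8 =380
r51=110011 pc4: +16 =396
r52=110100 pc3: +8 =404
r53=110101 pc4: +16 =420
r54=110110 pc4: +16 =436
r55=110111 pc5: +32 =468
r56=111000 pc3: +8 =476
r57=111001 pc4: +16 =492
r58=111010 pc4: +16 =508
r59=111011 pc5: +32 =540
r60=111100 pc4: +16 =556
r61=111101 pc5: +32 =588
r62=111110 pc5: +32 =620
r63=111111 pc6: +64 =684
r64=1000000 pc1: +2 =686
r65=1000001 pc2: +4 =690
r66=1000010 pc2: +4 =694
r67=1000011 pc3: +8 =702
r68=1000100 pc2: +4 =706
r69=1000101 pc3: +8 =714
r70=1000110 pc3: +8 =722
r71=1000111 pc4: +16 =738
r72=1001000 pc2: +4 =742
r73=1001001 pc3: +8 =750
r74=1001010 pc3: +8 =758
r75=1001011 pc4: +16 =774
r76=1001100 pc3: +8 =782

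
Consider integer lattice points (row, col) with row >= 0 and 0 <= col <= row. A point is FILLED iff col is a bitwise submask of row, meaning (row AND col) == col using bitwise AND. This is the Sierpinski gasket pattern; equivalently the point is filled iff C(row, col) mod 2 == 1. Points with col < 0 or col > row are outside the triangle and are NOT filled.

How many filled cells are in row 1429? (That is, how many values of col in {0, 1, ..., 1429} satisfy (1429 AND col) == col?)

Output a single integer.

1429 in binary = 10110010101
popcount(1429) = number of 1-bits in 10110010101 = 6
A col c satisfies (1429 AND c) == c iff every set bit of c is also set in 1429; each of the 6 set bits of 1429 can independently be on or off in c.
count = 2^6 = 64

Answer: 64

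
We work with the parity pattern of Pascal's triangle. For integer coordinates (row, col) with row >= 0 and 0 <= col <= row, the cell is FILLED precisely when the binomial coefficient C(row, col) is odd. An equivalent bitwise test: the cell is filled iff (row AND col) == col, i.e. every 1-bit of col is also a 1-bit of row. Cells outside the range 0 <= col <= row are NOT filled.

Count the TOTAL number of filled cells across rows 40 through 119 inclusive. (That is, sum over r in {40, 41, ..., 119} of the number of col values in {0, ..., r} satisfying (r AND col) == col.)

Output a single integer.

Answer: 1458

Derivation:
r40=101000 pc2: +4 =4
r41=101001 pc3: +8 =12
r42=101010 pc3: +8 =20
r43=101011 pc4: +16 =36
r44=101100 pc3: +8 =44
r45=101101 pc4: +16 =60
r46=101110 pc4: +16 =76
r47=101111 pc5: +32 =108
r48=110000 pc2: +4 =112
r49=110001 pc3: +8 =120
r50=110010 pc3: +8 =128
r51=110011 pc4: +16 =144
r52=110100 pc3: +8 =152
r53=110101 pc4: +16 =168
r54=110110 pc4: +16 =184
r55=110111 pc5: +32 =216
r56=111000 pc3: +8 =224
r57=111001 pc4: +16 =240
r58=111010 pc4: +16 =256
r59=111011 pc5: +32 =288
r60=111100 pc4: +16 =304
r61=111101 pc5: +32 =336
r62=111110 pc5: +32 =368
r63=111111 pc6: +64 =432
r64=1000000 pc1: +2 =434
r65=1000001 pc2: +4 =438
r66=1000010 pc2: +4 =442
r67=1000011 pc3: +8 =450
r68=1000100 pc2: +4 =454
r69=1000101 pc3: +8 =462
r70=1000110 pc3: +8 =470
r71=1000111 pc4: +16 =486
r72=1001000 pc2: +4 =490
r73=1001001 pc3: +8 =498
r74=1001010 pc3: +8 =506
r75=1001011 pc4: +16 =522
r76=1001100 pc3: +8 =530
r77=1001101 pc4: +16 =546
r78=1001110 pc4: +16 =562
r79=1001111 pc5: +32 =594
r80=1010000 pc2: +4 =598
r81=1010001 pc3: +8 =606
r82=1010010 pc3: +8 =614
r83=1010011 pc4: +16 =630
r84=1010100 pc3: +8 =638
r85=1010101 pc4: +16 =654
r86=1010110 pc4: +16 =670
r87=1010111 pc5: +32 =702
r88=1011000 pc3: +8 =710
r89=1011001 pc4: +16 =726
r90=1011010 pc4: +16 =742
r91=1011011 pc5: +32 =774
r92=1011100 pc4: +16 =790
r93=1011101 pc5: +32 =822
r94=1011110 pc5: +32 =854
r95=1011111 pc6: +64 =918
r96=1100000 pc2: +4 =922
r97=1100001 pc3: +8 =930
r98=1100010 pc3: +8 =938
r99=1100011 pc4: +16 =954
r100=1100100 pc3: +8 =962
r101=1100101 pc4: +16 =978
r102=1100110 pc4: +16 =994
r103=1100111 pc5: +32 =1026
r104=1101000 pc3: +8 =1034
r105=1101001 pc4: +16 =1050
r106=1101010 pc4: +16 =1066
r107=1101011 pc5: +32 =1098
r108=1101100 pc4: +16 =1114
r109=1101101 pc5: +32 =1146
r110=1101110 pc5: +32 =1178
r111=1101111 pc6: +64 =1242
r112=1110000 pc3: +8 =1250
r113=1110001 pc4: +16 =1266
r114=1110010 pc4: +16 =1282
r115=1110011 pc5: +32 =1314
r116=1110100 pc4: +16 =1330
r117=1110101 pc5: +32 =1362
r118=1110110 pc5: +32 =1394
r119=1110111 pc6: +64 =1458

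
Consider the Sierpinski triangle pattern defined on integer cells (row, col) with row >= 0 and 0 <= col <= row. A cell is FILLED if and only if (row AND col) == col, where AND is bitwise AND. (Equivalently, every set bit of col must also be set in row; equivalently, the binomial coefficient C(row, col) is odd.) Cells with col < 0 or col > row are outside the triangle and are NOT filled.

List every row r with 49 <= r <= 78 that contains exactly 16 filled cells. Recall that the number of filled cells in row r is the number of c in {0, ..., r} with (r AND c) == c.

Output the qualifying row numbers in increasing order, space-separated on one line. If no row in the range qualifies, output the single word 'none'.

Answer: 51 53 54 57 58 60 71 75 77 78

Derivation:
Row r has 2^popcount(r) filled cells, so we need popcount(r) = log2(16) = 4.
Scan r = 49..78 and keep those with exactly 4 one-bits:
r=49=110001 popcount=3 -> skip
r=50=110010 popcount=3 -> skip
r=51=110011 popcount=4 -> KEEP
r=52=110100 popcount=3 -> skip
r=53=110101 popcount=4 -> KEEP
r=54=110110 popcount=4 -> KEEP
r=55=110111 popcount=5 -> skip
r=56=111000 popcount=3 -> skip
r=57=111001 popcount=4 -> KEEP
r=58=111010 popcount=4 -> KEEP
r=59=111011 popcount=5 -> skip
r=60=111100 popcount=4 -> KEEP
r=61=111101 popcount=5 -> skip
r=62=111110 popcount=5 -> skip
r=63=111111 popcount=6 -> skip
r=64=1000000 popcount=1 -> skip
r=65=1000001 popcount=2 -> skip
r=66=1000010 popcount=2 -> skip
r=67=1000011 popcount=3 -> skip
r=68=1000100 popcount=2 -> skip
r=69=1000101 popcount=3 -> skip
r=70=1000110 popcount=3 -> skip
r=71=1000111 popcount=4 -> KEEP
r=72=1001000 popcount=2 -> skip
r=73=1001001 popcount=3 -> skip
r=74=1001010 popcount=3 -> skip
r=75=1001011 popcount=4 -> KEEP
r=76=1001100 popcount=3 -> skip
r=77=1001101 popcount=4 -> KEEP
r=78=1001110 popcount=4 -> KEEP
Kept rows: 51 53 54 57 58 60 71 75 77 78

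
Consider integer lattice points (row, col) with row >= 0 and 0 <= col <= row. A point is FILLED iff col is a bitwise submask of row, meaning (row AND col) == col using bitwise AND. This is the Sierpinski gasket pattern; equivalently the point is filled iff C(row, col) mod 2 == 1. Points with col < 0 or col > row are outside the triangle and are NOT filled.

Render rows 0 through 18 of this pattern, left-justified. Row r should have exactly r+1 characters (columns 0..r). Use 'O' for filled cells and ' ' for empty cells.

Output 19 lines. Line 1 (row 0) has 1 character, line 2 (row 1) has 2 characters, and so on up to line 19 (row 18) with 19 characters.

r0=0: O
r1=1: OO
r2=10: O O
r3=11: OOOO
r4=100: O   O
r5=101: OO  OO
r6=110: O O O O
r7=111: OOOOOOOO
r8=1000: O       O
r9=1001: OO      OO
r10=1010: O O     O O
r11=1011: OOOO    OOOO
r12=1100: O   O   O   O
r13=1101: OO  OO  OO  OO
r14=1110: O O O O O O O O
r15=1111: OOOOOOOOOOOOOOOO
r16=10000: O               O
r17=10001: OO              OO
r18=10010: O O             O O

Answer: O
OO
O O
OOOO
O   O
OO  OO
O O O O
OOOOOOOO
O       O
OO      OO
O O     O O
OOOO    OOOO
O   O   O   O
OO  OO  OO  OO
O O O O O O O O
OOOOOOOOOOOOOOOO
O               O
OO              OO
O O             O O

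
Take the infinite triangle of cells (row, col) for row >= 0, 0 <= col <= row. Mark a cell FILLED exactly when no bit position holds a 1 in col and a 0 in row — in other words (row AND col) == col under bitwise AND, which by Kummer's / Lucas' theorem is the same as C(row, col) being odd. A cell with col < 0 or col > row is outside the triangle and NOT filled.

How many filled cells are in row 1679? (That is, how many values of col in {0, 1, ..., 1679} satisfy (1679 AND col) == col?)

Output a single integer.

1679 in binary = 11010001111
popcount(1679) = number of 1-bits in 11010001111 = 7
A col c satisfies (1679 AND c) == c iff every set bit of c is also set in 1679; each of the 7 set bits of 1679 can independently be on or off in c.
count = 2^7 = 128

Answer: 128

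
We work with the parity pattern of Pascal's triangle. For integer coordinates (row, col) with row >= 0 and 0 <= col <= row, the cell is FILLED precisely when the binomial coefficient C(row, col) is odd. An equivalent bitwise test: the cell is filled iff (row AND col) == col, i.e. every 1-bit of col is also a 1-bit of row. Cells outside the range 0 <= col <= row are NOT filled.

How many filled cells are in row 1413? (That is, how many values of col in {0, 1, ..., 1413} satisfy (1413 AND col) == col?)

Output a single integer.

Answer: 32

Derivation:
1413 in binary = 10110000101
popcount(1413) = number of 1-bits in 10110000101 = 5
A col c satisfies (1413 AND c) == c iff every set bit of c is also set in 1413; each of the 5 set bits of 1413 can independently be on or off in c.
count = 2^5 = 32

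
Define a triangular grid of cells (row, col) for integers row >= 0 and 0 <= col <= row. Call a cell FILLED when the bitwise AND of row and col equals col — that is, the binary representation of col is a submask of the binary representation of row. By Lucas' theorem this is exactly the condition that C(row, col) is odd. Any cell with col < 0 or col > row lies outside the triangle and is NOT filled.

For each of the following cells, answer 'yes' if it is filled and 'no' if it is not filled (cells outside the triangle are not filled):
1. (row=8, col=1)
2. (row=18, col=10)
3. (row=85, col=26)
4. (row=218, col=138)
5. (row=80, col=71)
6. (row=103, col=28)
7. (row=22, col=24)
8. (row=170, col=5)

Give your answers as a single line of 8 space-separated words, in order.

Answer: no no no yes no no no no

Derivation:
(8,1): row=0b1000, col=0b1, row AND col = 0b0 = 0; 0 != 1 -> empty
(18,10): row=0b10010, col=0b1010, row AND col = 0b10 = 2; 2 != 10 -> empty
(85,26): row=0b1010101, col=0b11010, row AND col = 0b10000 = 16; 16 != 26 -> empty
(218,138): row=0b11011010, col=0b10001010, row AND col = 0b10001010 = 138; 138 == 138 -> filled
(80,71): row=0b1010000, col=0b1000111, row AND col = 0b1000000 = 64; 64 != 71 -> empty
(103,28): row=0b1100111, col=0b11100, row AND col = 0b100 = 4; 4 != 28 -> empty
(22,24): col outside [0, 22] -> not filled
(170,5): row=0b10101010, col=0b101, row AND col = 0b0 = 0; 0 != 5 -> empty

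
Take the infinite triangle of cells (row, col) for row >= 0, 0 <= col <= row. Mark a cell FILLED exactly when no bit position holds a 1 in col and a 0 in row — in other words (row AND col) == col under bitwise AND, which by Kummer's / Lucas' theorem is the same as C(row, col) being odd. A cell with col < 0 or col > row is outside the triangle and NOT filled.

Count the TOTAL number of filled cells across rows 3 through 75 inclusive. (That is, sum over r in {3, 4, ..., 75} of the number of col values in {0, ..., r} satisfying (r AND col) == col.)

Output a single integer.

Answer: 814

Derivation:
r3=11 pc2: +4 =4
r4=100 pc1: +2 =6
r5=101 pc2: +4 =10
r6=110 pc2: +4 =14
r7=111 pc3: +8 =22
r8=1000 pc1: +2 =24
r9=1001 pc2: +4 =28
r10=1010 pc2: +4 =32
r11=1011 pc3: +8 =40
r12=1100 pc2: +4 =44
r13=1101 pc3: +8 =52
r14=1110 pc3: +8 =60
r15=1111 pc4: +16 =76
r16=10000 pc1: +2 =78
r17=10001 pc2: +4 =82
r18=10010 pc2: +4 =86
r19=10011 pc3: +8 =94
r20=10100 pc2: +4 =98
r21=10101 pc3: +8 =106
r22=10110 pc3: +8 =114
r23=10111 pc4: +16 =130
r24=11000 pc2: +4 =134
r25=11001 pc3: +8 =142
r26=11010 pc3: +8 =150
r27=11011 pc4: +16 =166
r28=11100 pc3: +8 =174
r29=11101 pc4: +16 =190
r30=11110 pc4: +16 =206
r31=11111 pc5: +32 =238
r32=100000 pc1: +2 =240
r33=100001 pc2: +4 =244
r34=100010 pc2: +4 =248
r35=100011 pc3: +8 =256
r36=100100 pc2: +4 =260
r37=100101 pc3: +8 =268
r38=100110 pc3: +8 =276
r39=100111 pc4: +16 =292
r40=101000 pc2: +4 =296
r41=101001 pc3: +8 =304
r42=101010 pc3: +8 =312
r43=101011 pc4: +16 =328
r44=101100 pc3: +8 =336
r45=101101 pc4: +16 =352
r46=101110 pc4: +16 =368
r47=101111 pc5: +32 =400
r48=110000 pc2: +4 =404
r49=110001 pc3: +8 =412
r50=110010 pc3: +8 =420
r51=110011 pc4: +16 =436
r52=110100 pc3: +8 =444
r53=110101 pc4: +16 =460
r54=110110 pc4: +16 =476
r55=110111 pc5: +32 =508
r56=111000 pc3: +8 =516
r57=111001 pc4: +16 =532
r58=111010 pc4: +16 =548
r59=111011 pc5: +32 =580
r60=111100 pc4: +16 =596
r61=111101 pc5: +32 =628
r62=111110 pc5: +32 =660
r63=111111 pc6: +64 =724
r64=1000000 pc1: +2 =726
r65=1000001 pc2: +4 =730
r66=1000010 pc2: +4 =734
r67=1000011 pc3: +8 =742
r68=1000100 pc2: +4 =746
r69=1000101 pc3: +8 =754
r70=1000110 pc3: +8 =762
r71=1000111 pc4: +16 =778
r72=1001000 pc2: +4 =782
r73=1001001 pc3: +8 =790
r74=1001010 pc3: +8 =798
r75=1001011 pc4: +16 =814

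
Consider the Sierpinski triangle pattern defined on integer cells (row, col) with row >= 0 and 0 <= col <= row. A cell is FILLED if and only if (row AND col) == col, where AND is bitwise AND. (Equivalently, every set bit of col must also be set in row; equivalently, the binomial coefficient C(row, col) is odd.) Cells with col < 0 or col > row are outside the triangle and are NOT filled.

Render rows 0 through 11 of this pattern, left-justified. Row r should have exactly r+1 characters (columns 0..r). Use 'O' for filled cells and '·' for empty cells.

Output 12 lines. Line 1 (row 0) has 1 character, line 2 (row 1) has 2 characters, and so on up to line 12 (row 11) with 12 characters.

r0=0: O
r1=1: OO
r2=10: O·O
r3=11: OOOO
r4=100: O···O
r5=101: OO··OO
r6=110: O·O·O·O
r7=111: OOOOOOOO
r8=1000: O·······O
r9=1001: OO······OO
r10=1010: O·O·····O·O
r11=1011: OOOO····OOOO

Answer: O
OO
O·O
OOOO
O···O
OO··OO
O·O·O·O
OOOOOOOO
O·······O
OO······OO
O·O·····O·O
OOOO····OOOO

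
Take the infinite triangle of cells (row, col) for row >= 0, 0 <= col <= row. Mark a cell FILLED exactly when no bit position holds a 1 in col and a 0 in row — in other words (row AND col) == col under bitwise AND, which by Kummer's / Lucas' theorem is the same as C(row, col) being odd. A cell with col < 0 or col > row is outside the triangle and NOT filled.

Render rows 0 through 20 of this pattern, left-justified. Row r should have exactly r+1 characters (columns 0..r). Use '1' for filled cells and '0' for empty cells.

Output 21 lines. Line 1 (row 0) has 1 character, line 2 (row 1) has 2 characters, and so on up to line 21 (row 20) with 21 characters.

Answer: 1
11
101
1111
10001
110011
1010101
11111111
100000001
1100000011
10100000101
111100001111
1000100010001
11001100110011
101010101010101
1111111111111111
10000000000000001
110000000000000011
1010000000000000101
11110000000000001111
100010000000000010001

Derivation:
r0=0: 1
r1=1: 11
r2=10: 101
r3=11: 1111
r4=100: 10001
r5=101: 110011
r6=110: 1010101
r7=111: 11111111
r8=1000: 100000001
r9=1001: 1100000011
r10=1010: 10100000101
r11=1011: 111100001111
r12=1100: 1000100010001
r13=1101: 11001100110011
r14=1110: 101010101010101
r15=1111: 1111111111111111
r16=10000: 10000000000000001
r17=10001: 110000000000000011
r18=10010: 1010000000000000101
r19=10011: 11110000000000001111
r20=10100: 100010000000000010001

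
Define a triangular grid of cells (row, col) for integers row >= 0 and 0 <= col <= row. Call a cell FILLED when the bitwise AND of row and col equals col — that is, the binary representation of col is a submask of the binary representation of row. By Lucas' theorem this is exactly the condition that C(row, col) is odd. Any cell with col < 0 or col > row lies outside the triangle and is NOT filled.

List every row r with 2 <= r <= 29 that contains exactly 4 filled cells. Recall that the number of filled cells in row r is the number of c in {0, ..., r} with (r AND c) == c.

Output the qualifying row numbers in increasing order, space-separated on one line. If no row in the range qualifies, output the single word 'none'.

Answer: 3 5 6 9 10 12 17 18 20 24

Derivation:
Row r has 2^popcount(r) filled cells, so we need popcount(r) = log2(4) = 2.
Scan r = 2..29 and keep those with exactly 2 one-bits:
r=2=10 popcount=1 -> skip
r=3=11 popcount=2 -> KEEP
r=4=100 popcount=1 -> skip
r=5=101 popcount=2 -> KEEP
r=6=110 popcount=2 -> KEEP
r=7=111 popcount=3 -> skip
r=8=1000 popcount=1 -> skip
r=9=1001 popcount=2 -> KEEP
r=10=1010 popcount=2 -> KEEP
r=11=1011 popcount=3 -> skip
r=12=1100 popcount=2 -> KEEP
r=13=1101 popcount=3 -> skip
r=14=1110 popcount=3 -> skip
r=15=1111 popcount=4 -> skip
r=16=10000 popcount=1 -> skip
r=17=10001 popcount=2 -> KEEP
r=18=10010 popcount=2 -> KEEP
r=19=10011 popcount=3 -> skip
r=20=10100 popcount=2 -> KEEP
r=21=10101 popcount=3 -> skip
r=22=10110 popcount=3 -> skip
r=23=10111 popcount=4 -> skip
r=24=11000 popcount=2 -> KEEP
r=25=11001 popcount=3 -> skip
r=26=11010 popcount=3 -> skip
r=27=11011 popcount=4 -> skip
r=28=11100 popcount=3 -> skip
r=29=11101 popcount=4 -> skip
Kept rows: 3 5 6 9 10 12 17 18 20 24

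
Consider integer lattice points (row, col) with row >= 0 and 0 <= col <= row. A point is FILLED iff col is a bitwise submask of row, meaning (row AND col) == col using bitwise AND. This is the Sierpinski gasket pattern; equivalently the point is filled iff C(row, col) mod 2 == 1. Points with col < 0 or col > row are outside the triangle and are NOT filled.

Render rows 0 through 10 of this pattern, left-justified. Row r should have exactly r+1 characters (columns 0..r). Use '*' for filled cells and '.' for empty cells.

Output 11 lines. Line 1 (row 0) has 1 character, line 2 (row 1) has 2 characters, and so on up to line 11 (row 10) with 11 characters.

Answer: *
**
*.*
****
*...*
**..**
*.*.*.*
********
*.......*
**......**
*.*.....*.*

Derivation:
r0=0: *
r1=1: **
r2=10: *.*
r3=11: ****
r4=100: *...*
r5=101: **..**
r6=110: *.*.*.*
r7=111: ********
r8=1000: *.......*
r9=1001: **......**
r10=1010: *.*.....*.*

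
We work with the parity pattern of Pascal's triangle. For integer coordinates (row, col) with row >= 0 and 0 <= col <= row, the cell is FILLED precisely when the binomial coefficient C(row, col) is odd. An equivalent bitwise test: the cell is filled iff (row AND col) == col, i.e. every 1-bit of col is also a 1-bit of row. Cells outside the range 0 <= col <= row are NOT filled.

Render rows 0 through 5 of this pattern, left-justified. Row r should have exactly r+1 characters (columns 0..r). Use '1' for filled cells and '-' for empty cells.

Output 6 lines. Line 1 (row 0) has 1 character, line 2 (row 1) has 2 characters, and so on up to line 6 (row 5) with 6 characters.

r0=0: 1
r1=1: 11
r2=10: 1-1
r3=11: 1111
r4=100: 1---1
r5=101: 11--11

Answer: 1
11
1-1
1111
1---1
11--11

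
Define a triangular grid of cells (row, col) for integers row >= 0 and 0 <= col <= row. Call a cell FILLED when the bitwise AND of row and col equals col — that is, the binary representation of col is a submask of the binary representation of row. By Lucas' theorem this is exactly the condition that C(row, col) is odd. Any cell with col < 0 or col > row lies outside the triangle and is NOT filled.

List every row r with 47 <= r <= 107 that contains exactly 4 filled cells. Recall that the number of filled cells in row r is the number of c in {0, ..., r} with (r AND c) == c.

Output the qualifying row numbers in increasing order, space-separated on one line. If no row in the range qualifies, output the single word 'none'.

Answer: 48 65 66 68 72 80 96

Derivation:
Row r has 2^popcount(r) filled cells, so we need popcount(r) = log2(4) = 2.
Scan r = 47..107 and keep those with exactly 2 one-bits:
r=47=101111 popcount=5 -> skip
r=48=110000 popcount=2 -> KEEP
r=49=110001 popcount=3 -> skip
r=50=110010 popcount=3 -> skip
r=51=110011 popcount=4 -> skip
r=52=110100 popcount=3 -> skip
r=53=110101 popcount=4 -> skip
r=54=110110 popcount=4 -> skip
r=55=110111 popcount=5 -> skip
r=56=111000 popcount=3 -> skip
r=57=111001 popcount=4 -> skip
r=58=111010 popcount=4 -> skip
r=59=111011 popcount=5 -> skip
r=60=111100 popcount=4 -> skip
r=61=111101 popcount=5 -> skip
r=62=111110 popcount=5 -> skip
r=63=111111 popcount=6 -> skip
r=64=1000000 popcount=1 -> skip
r=65=1000001 popcount=2 -> KEEP
r=66=1000010 popcount=2 -> KEEP
r=67=1000011 popcount=3 -> skip
r=68=1000100 popcount=2 -> KEEP
r=69=1000101 popcount=3 -> skip
r=70=1000110 popcount=3 -> skip
r=71=1000111 popcount=4 -> skip
r=72=1001000 popcount=2 -> KEEP
r=73=1001001 popcount=3 -> skip
r=74=1001010 popcount=3 -> skip
r=75=1001011 popcount=4 -> skip
r=76=1001100 popcount=3 -> skip
r=77=1001101 popcount=4 -> skip
r=78=1001110 popcount=4 -> skip
r=79=1001111 popcount=5 -> skip
r=80=1010000 popcount=2 -> KEEP
r=81=1010001 popcount=3 -> skip
r=82=1010010 popcount=3 -> skip
r=83=1010011 popcount=4 -> skip
r=84=1010100 popcount=3 -> skip
r=85=1010101 popcount=4 -> skip
r=86=1010110 popcount=4 -> skip
r=87=1010111 popcount=5 -> skip
r=88=1011000 popcount=3 -> skip
r=89=1011001 popcount=4 -> skip
r=90=1011010 popcount=4 -> skip
r=91=1011011 popcount=5 -> skip
r=92=1011100 popcount=4 -> skip
r=93=1011101 popcount=5 -> skip
r=94=1011110 popcount=5 -> skip
r=95=1011111 popcount=6 -> skip
r=96=1100000 popcount=2 -> KEEP
r=97=1100001 popcount=3 -> skip
r=98=1100010 popcount=3 -> skip
r=99=1100011 popcount=4 -> skip
r=100=1100100 popcount=3 -> skip
r=101=1100101 popcount=4 -> skip
r=102=1100110 popcount=4 -> skip
r=103=1100111 popcount=5 -> skip
r=104=1101000 popcount=3 -> skip
r=105=1101001 popcount=4 -> skip
r=106=1101010 popcount=4 -> skip
r=107=1101011 popcount=5 -> skip
Kept rows: 48 65 66 68 72 80 96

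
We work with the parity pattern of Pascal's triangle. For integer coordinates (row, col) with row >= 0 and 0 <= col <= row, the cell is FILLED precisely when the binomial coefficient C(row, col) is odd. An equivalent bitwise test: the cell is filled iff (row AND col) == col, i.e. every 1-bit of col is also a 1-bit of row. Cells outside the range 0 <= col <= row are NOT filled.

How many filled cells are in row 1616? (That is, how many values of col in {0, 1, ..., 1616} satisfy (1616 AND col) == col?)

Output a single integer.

Answer: 16

Derivation:
1616 in binary = 11001010000
popcount(1616) = number of 1-bits in 11001010000 = 4
A col c satisfies (1616 AND c) == c iff every set bit of c is also set in 1616; each of the 4 set bits of 1616 can independently be on or off in c.
count = 2^4 = 16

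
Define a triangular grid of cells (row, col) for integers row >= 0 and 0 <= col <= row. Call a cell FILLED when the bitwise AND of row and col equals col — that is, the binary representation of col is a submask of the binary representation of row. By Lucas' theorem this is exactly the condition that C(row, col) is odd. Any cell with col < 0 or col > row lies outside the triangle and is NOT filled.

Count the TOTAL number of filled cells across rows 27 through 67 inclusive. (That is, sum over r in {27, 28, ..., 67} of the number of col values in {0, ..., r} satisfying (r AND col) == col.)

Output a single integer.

r27=11011 pc4: +16 =16
r28=11100 pc3: +8 =24
r29=11101 pc4: +16 =40
r30=11110 pc4: +16 =56
r31=11111 pc5: +32 =88
r32=100000 pc1: +2 =90
r33=100001 pc2: +4 =94
r34=100010 pc2: +4 =98
r35=100011 pc3: +8 =106
r36=100100 pc2: +4 =110
r37=100101 pc3: +8 =118
r38=100110 pc3: +8 =126
r39=100111 pc4: +16 =142
r40=101000 pc2: +4 =146
r41=101001 pc3: +8 =154
r42=101010 pc3: +8 =162
r43=101011 pc4: +16 =178
r44=101100 pc3: +8 =186
r45=101101 pc4: +16 =202
r46=101110 pc4: +16 =218
r47=101111 pc5: +32 =250
r48=110000 pc2: +4 =254
r49=110001 pc3: +8 =262
r50=110010 pc3: +8 =270
r51=110011 pc4: +16 =286
r52=110100 pc3: +8 =294
r53=110101 pc4: +16 =310
r54=110110 pc4: +16 =326
r55=110111 pc5: +32 =358
r56=111000 pc3: +8 =366
r57=111001 pc4: +16 =382
r58=111010 pc4: +16 =398
r59=111011 pc5: +32 =430
r60=111100 pc4: +16 =446
r61=111101 pc5: +32 =478
r62=111110 pc5: +32 =510
r63=111111 pc6: +64 =574
r64=1000000 pc1: +2 =576
r65=1000001 pc2: +4 =580
r66=1000010 pc2: +4 =584
r67=1000011 pc3: +8 =592

Answer: 592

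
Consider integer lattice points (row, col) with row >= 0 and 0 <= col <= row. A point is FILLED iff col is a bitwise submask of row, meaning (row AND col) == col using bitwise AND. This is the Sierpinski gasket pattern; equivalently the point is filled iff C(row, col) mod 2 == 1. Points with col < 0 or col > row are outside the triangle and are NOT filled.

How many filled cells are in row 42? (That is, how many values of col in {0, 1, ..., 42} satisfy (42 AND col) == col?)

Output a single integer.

Answer: 8

Derivation:
42 in binary = 101010
popcount(42) = number of 1-bits in 101010 = 3
A col c satisfies (42 AND c) == c iff every set bit of c is also set in 42; each of the 3 set bits of 42 can independently be on or off in c.
count = 2^3 = 8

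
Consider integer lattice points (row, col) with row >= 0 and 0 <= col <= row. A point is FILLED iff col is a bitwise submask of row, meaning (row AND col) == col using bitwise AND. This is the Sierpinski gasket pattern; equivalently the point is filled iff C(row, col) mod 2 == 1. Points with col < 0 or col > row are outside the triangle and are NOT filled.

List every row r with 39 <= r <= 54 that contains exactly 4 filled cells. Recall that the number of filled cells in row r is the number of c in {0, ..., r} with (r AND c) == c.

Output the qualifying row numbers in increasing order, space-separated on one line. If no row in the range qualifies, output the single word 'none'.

Answer: 40 48

Derivation:
Row r has 2^popcount(r) filled cells, so we need popcount(r) = log2(4) = 2.
Scan r = 39..54 and keep those with exactly 2 one-bits:
r=39=100111 popcount=4 -> skip
r=40=101000 popcount=2 -> KEEP
r=41=101001 popcount=3 -> skip
r=42=101010 popcount=3 -> skip
r=43=101011 popcount=4 -> skip
r=44=101100 popcount=3 -> skip
r=45=101101 popcount=4 -> skip
r=46=101110 popcount=4 -> skip
r=47=101111 popcount=5 -> skip
r=48=110000 popcount=2 -> KEEP
r=49=110001 popcount=3 -> skip
r=50=110010 popcount=3 -> skip
r=51=110011 popcount=4 -> skip
r=52=110100 popcount=3 -> skip
r=53=110101 popcount=4 -> skip
r=54=110110 popcount=4 -> skip
Kept rows: 40 48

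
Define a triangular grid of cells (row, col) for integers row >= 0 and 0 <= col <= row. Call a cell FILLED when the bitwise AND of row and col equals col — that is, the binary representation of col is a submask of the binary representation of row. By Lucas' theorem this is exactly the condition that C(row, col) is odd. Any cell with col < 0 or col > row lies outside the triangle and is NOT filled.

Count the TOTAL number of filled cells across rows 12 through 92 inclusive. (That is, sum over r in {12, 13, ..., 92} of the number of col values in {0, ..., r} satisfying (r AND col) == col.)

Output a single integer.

Answer: 1042

Derivation:
r12=1100 pc2: +4 =4
r13=1101 pc3: +8 =12
r14=1110 pc3: +8 =20
r15=1111 pc4: +16 =36
r16=10000 pc1: +2 =38
r17=10001 pc2: +4 =42
r18=10010 pc2: +4 =46
r19=10011 pc3: +8 =54
r20=10100 pc2: +4 =58
r21=10101 pc3: +8 =66
r22=10110 pc3: +8 =74
r23=10111 pc4: +16 =90
r24=11000 pc2: +4 =94
r25=11001 pc3: +8 =102
r26=11010 pc3: +8 =110
r27=11011 pc4: +16 =126
r28=11100 pc3: +8 =134
r29=11101 pc4: +16 =150
r30=11110 pc4: +16 =166
r31=11111 pc5: +32 =198
r32=100000 pc1: +2 =200
r33=100001 pc2: +4 =204
r34=100010 pc2: +4 =208
r35=100011 pc3: +8 =216
r36=100100 pc2: +4 =220
r37=100101 pc3: +8 =228
r38=100110 pc3: +8 =236
r39=100111 pc4: +16 =252
r40=101000 pc2: +4 =256
r41=101001 pc3: +8 =264
r42=101010 pc3: +8 =272
r43=101011 pc4: +16 =288
r44=101100 pc3: +8 =296
r45=101101 pc4: +16 =312
r46=101110 pc4: +16 =328
r47=101111 pc5: +32 =360
r48=110000 pc2: +4 =364
r49=110001 pc3: +8 =372
r50=110010 pc3: +8 =380
r51=110011 pc4: +16 =396
r52=110100 pc3: +8 =404
r53=110101 pc4: +16 =420
r54=110110 pc4: +16 =436
r55=110111 pc5: +32 =468
r56=111000 pc3: +8 =476
r57=111001 pc4: +16 =492
r58=111010 pc4: +16 =508
r59=111011 pc5: +32 =540
r60=111100 pc4: +16 =556
r61=111101 pc5: +32 =588
r62=111110 pc5: +32 =620
r63=111111 pc6: +64 =684
r64=1000000 pc1: +2 =686
r65=1000001 pc2: +4 =690
r66=1000010 pc2: +4 =694
r67=1000011 pc3: +8 =702
r68=1000100 pc2: +4 =706
r69=1000101 pc3: +8 =714
r70=1000110 pc3: +8 =722
r71=1000111 pc4: +16 =738
r72=1001000 pc2: +4 =742
r73=1001001 pc3: +8 =750
r74=1001010 pc3: +8 =758
r75=1001011 pc4: +16 =774
r76=1001100 pc3: +8 =782
r77=1001101 pc4: +16 =798
r78=1001110 pc4: +16 =814
r79=1001111 pc5: +32 =846
r80=1010000 pc2: +4 =850
r81=1010001 pc3: +8 =858
r82=1010010 pc3: +8 =866
r83=1010011 pc4: +16 =882
r84=1010100 pc3: +8 =890
r85=1010101 pc4: +16 =906
r86=1010110 pc4: +16 =922
r87=1010111 pc5: +32 =954
r88=1011000 pc3: +8 =962
r89=1011001 pc4: +16 =978
r90=1011010 pc4: +16 =994
r91=1011011 pc5: +32 =1026
r92=1011100 pc4: +16 =1042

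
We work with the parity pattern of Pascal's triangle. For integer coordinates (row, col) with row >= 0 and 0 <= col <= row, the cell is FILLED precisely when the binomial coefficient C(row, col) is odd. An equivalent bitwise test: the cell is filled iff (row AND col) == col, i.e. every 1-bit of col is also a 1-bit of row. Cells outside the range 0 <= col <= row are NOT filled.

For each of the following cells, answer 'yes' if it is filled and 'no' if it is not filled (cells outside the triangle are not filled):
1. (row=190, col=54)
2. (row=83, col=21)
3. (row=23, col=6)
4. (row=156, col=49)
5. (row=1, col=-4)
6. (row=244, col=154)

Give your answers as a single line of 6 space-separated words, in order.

(190,54): row=0b10111110, col=0b110110, row AND col = 0b110110 = 54; 54 == 54 -> filled
(83,21): row=0b1010011, col=0b10101, row AND col = 0b10001 = 17; 17 != 21 -> empty
(23,6): row=0b10111, col=0b110, row AND col = 0b110 = 6; 6 == 6 -> filled
(156,49): row=0b10011100, col=0b110001, row AND col = 0b10000 = 16; 16 != 49 -> empty
(1,-4): col outside [0, 1] -> not filled
(244,154): row=0b11110100, col=0b10011010, row AND col = 0b10010000 = 144; 144 != 154 -> empty

Answer: yes no yes no no no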